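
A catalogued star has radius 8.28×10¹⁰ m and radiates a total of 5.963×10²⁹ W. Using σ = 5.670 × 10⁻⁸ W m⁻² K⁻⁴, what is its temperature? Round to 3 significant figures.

T ≈ 3.32×10³ K

Surface area A = 4πR² = 4π(8.28×10¹⁰ m)² = 8.61530×10²² m².
P = σAT⁴ ⇒ T = (P/(σA))^(1/4) = (5.963×10²⁹/(5.670×10⁻⁸×8.61530×10²²))^(1/4) = 3.32×10³ K.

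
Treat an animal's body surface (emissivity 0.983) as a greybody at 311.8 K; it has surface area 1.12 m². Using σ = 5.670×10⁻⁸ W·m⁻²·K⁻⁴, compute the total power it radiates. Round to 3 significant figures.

P ≈ 590 W

Area A = 1.12 m².
P = εσAT⁴ = 0.983 × 5.670×10⁻⁸ × 1.12 × (311.8)⁴ = 590 W.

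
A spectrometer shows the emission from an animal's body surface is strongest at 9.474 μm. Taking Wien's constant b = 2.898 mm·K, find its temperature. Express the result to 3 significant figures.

Wien's law gives T = b/λ_max = (2.898×10⁻³ m·K)/(9.474×10⁻⁶ m) = 306 K.

T ≈ 306 K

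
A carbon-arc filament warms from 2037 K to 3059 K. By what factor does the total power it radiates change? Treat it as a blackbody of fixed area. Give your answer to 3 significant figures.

P₂/P₁ ≈ 5.09

P ∝ T⁴, so P₂/P₁ = (T₂/T₁)⁴ = (3059/2037)⁴ = (1.50172)⁴ = 5.09.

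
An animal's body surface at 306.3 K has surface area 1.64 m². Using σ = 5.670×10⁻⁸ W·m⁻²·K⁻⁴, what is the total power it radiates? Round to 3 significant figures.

Area A = 1.64 m².
P = σAT⁴ = 5.670×10⁻⁸ × 1.64 × (306.3)⁴ = 818 W.

P ≈ 818 W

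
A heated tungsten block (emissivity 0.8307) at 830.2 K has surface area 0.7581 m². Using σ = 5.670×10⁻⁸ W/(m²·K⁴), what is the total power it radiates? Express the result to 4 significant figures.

Area A = 0.7581 m².
P = εσAT⁴ = 0.8307 × 5.670×10⁻⁸ × 0.7581 × (830.2)⁴ = 1.696×10⁴ W.

P ≈ 1.696×10⁴ W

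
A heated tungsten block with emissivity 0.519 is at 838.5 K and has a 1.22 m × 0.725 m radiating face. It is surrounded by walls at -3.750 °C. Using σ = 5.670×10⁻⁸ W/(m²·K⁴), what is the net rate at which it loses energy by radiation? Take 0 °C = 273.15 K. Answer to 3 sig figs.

Net loss ≈ 1.27×10⁴ W

Surroundings: T = -3.750 °C + 273.15 = 269.400 K.
Area A = 1.22 × 0.725 = 0.8845 m².
Net radiated power P_net = εσA(T⁴ − T₀⁴) = 0.519×5.670×10⁻⁸×0.8845×(838.5⁴ − 269.400⁴).
T⁴ − T₀⁴ = 4.94325×10¹¹ − 5.26733×10⁹ = 4.89058×10¹¹ K⁴, so P_net = 1.27×10⁴ W.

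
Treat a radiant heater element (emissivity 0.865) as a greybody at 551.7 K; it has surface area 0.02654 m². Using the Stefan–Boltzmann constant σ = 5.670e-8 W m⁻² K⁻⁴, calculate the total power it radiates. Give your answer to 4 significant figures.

P ≈ 120.6 W

Area A = 0.02654 m².
P = εσAT⁴ = 0.865 × 5.670×10⁻⁸ × 0.02654 × (551.7)⁴ = 120.6 W.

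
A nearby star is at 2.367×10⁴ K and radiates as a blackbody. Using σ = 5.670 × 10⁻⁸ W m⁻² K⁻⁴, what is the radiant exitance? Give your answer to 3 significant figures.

I ≈ 1.78×10¹⁰ W/m²

Stefan–Boltzmann: I = σT⁴ = 5.670×10⁻⁸ × (2.367×10⁴)⁴ = 1.78×10¹⁰ W/m².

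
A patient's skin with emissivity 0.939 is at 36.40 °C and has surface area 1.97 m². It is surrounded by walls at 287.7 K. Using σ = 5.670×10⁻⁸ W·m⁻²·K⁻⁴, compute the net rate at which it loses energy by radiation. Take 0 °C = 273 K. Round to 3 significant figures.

T = 36.40 °C + 273 = 309.40 K.
Area A = 1.97 m².
Net radiated power P_net = εσA(T⁴ − T₀⁴) = 0.939×5.670×10⁻⁸×1.97×(309.40⁴ − 287.7⁴).
T⁴ − T₀⁴ = 9.16392×10⁹ − 6.85109×10⁹ = 2.31283×10⁹ K⁴, so P_net = 243 W.

Net loss ≈ 243 W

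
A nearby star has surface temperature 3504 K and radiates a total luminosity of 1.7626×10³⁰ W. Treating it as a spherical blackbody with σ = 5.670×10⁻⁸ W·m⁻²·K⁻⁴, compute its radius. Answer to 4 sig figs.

R ≈ 1.281×10¹¹ m

L = 4πR²σT⁴ ⇒ R = √(L/(4πσT⁴)).
σT⁴ = 8.54751×10⁶ W/m², so R = √(1.7626×10³⁰/(4π×8.54751×10⁶)) = 1.281×10¹¹ m.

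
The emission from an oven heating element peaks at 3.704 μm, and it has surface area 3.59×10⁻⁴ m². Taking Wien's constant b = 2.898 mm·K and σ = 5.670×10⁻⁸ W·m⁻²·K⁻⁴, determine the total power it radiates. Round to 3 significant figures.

P ≈ 7.63 W

Wien's law: T = b/λ_max = 2.898×10⁻³/3.704×10⁻⁶ = 782.397 K.
Area A = 3.59×10⁻⁴ m².
Then P = σAT⁴ = 5.670×10⁻⁸×3.59×10⁻⁴×(782.397)⁴ = 7.63 W.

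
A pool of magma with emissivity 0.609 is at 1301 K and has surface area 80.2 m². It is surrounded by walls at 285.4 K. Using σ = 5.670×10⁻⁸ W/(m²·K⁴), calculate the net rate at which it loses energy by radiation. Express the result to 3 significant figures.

Net loss ≈ 7.92×10⁶ W

Area A = 80.2 m².
Net radiated power P_net = εσA(T⁴ − T₀⁴) = 0.609×5.670×10⁻⁸×80.2×(1301⁴ − 285.4⁴).
T⁴ − T₀⁴ = 2.86490×10¹² − 6.63462×10⁹ = 2.85827×10¹² K⁴, so P_net = 7.92×10⁶ W.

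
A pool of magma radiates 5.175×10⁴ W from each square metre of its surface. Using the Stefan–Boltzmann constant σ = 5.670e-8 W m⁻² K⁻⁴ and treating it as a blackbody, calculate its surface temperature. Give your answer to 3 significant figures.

T ≈ 977 K

I = σT⁴, so T = (I/σ)^(1/4) = (5.175×10⁴/(5.670×10⁻⁸))^(1/4) = 977 K.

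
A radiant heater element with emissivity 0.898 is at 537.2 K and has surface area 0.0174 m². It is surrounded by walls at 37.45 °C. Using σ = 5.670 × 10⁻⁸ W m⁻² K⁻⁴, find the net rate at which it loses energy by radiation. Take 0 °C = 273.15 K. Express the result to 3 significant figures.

Net loss ≈ 65.5 W

Surroundings: T = 37.45 °C + 273.15 = 310.60 K.
Area A = 0.0174 m².
Net radiated power P_net = εσA(T⁴ − T₀⁴) = 0.898×5.670×10⁻⁸×0.0174×(537.2⁴ − 310.60⁴).
T⁴ − T₀⁴ = 8.32806×10¹⁰ − 9.30692×10⁹ = 7.39737×10¹⁰ K⁴, so P_net = 65.5 W.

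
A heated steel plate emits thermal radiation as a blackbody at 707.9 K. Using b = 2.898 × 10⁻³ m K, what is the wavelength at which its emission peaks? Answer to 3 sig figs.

λ_max ≈ 4.09 μm

Wien's displacement law: λ_max = b/T = (2.898×10⁻³ m·K)/(707.9 K) = 4.094×10⁻⁶ m.
That is 4.09 μm, in the infrared range.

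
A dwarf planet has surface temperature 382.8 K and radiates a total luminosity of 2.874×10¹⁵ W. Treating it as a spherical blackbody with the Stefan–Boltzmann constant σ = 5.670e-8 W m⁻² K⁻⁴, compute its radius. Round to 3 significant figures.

L = 4πR²σT⁴ ⇒ R = √(L/(4πσT⁴)).
σT⁴ = 1217.51 W/m², so R = √(2.874×10¹⁵/(4π×1217.51)) = 4.33×10⁵ m.

R ≈ 4.33×10⁵ m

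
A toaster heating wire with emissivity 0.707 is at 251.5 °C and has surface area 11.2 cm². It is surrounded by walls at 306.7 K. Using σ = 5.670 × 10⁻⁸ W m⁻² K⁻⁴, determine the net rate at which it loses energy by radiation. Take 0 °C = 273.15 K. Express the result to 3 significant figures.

T = 251.5 °C + 273.15 = 524.65 K.
Area A = 11.2 cm² = 1.12×10⁻³ m².
Net radiated power P_net = εσA(T⁴ − T₀⁴) = 0.707×5.670×10⁻⁸×1.12×10⁻³×(524.65⁴ − 306.7⁴).
T⁴ − T₀⁴ = 7.57668×10¹⁰ − 8.84820×10⁹ = 6.69186×10¹⁰ K⁴, so P_net = 3.00 W.

Net loss ≈ 3.00 W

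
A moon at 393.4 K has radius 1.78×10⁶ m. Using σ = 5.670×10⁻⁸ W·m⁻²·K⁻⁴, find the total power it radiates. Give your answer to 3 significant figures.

P ≈ 5.41×10¹⁶ W

Surface area A = 4πR² = 4π(1.78×10⁶ m)² = 3.98153×10¹³ m².
P = σAT⁴ = 5.670×10⁻⁸ × 3.98153×10¹³ × (393.4)⁴ = 5.41×10¹⁶ W.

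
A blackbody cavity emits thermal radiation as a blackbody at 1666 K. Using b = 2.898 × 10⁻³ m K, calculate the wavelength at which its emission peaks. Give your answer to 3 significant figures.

Wien's displacement law: λ_max = b/T = (2.898×10⁻³ m·K)/(1666 K) = 1.739×10⁻⁶ m.
That is 1.74×10³ nm, in the infrared range.

λ_max ≈ 1.74×10³ nm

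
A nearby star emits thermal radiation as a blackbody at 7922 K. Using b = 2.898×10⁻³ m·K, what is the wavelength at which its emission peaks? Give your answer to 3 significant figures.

λ_max ≈ 0.366 μm

Wien's displacement law: λ_max = b/T = (2.898×10⁻³ m·K)/(7922 K) = 3.658×10⁻⁷ m.
That is 0.366 μm, in the ultraviolet range.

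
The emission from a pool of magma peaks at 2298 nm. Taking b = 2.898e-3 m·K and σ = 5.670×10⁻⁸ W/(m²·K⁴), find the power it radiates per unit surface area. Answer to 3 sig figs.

I ≈ 1.43×10⁵ W/m²

Wien's law: T = b/λ_max = 2.898×10⁻³/2.298×10⁻⁶ = 1261.10 K.
Then I = σT⁴ = 5.670×10⁻⁸×(1261.10)⁴ = 1.43×10⁵ W/m².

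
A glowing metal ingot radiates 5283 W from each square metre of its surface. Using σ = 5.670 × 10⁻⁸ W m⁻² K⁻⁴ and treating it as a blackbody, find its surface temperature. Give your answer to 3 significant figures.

I = σT⁴, so T = (I/σ)^(1/4) = (5283/(5.670×10⁻⁸))^(1/4) = 552 K.

T ≈ 552 K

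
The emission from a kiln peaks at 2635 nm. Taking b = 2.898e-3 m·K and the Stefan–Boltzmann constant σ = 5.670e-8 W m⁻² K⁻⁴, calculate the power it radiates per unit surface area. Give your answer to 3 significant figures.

I ≈ 8.30×10⁴ W/m²

Wien's law: T = b/λ_max = 2.898×10⁻³/2.635×10⁻⁶ = 1099.81 K.
Then I = σT⁴ = 5.670×10⁻⁸×(1099.81)⁴ = 8.30×10⁴ W/m².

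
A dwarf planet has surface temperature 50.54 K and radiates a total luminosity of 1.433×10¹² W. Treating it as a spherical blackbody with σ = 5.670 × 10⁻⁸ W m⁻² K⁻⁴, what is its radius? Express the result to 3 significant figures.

R ≈ 5.55×10⁵ m

L = 4πR²σT⁴ ⇒ R = √(L/(4πσT⁴)).
σT⁴ = 0.369934 W/m², so R = √(1.433×10¹²/(4π×0.369934)) = 5.55×10⁵ m.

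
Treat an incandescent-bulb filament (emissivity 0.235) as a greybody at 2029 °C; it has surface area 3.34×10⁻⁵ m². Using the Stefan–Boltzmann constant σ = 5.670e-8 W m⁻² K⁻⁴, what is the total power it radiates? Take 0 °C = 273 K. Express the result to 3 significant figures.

P ≈ 12.5 W

T = 2029 °C + 273 = 2302 K.
Area A = 3.34×10⁻⁵ m².
P = εσAT⁴ = 0.235 × 5.670×10⁻⁸ × 3.34×10⁻⁵ × (2302)⁴ = 12.5 W.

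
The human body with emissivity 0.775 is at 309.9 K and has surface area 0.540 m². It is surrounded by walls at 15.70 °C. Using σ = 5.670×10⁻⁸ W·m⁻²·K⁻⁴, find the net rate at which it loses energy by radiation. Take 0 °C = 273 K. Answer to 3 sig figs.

Net loss ≈ 54.0 W

Surroundings: T = 15.70 °C + 273 = 288.70 K.
Area A = 0.540 m².
Net radiated power P_net = εσA(T⁴ − T₀⁴) = 0.775×5.670×10⁻⁸×0.540×(309.9⁴ − 288.70⁴).
T⁴ − T₀⁴ = 9.22330×10⁹ − 6.94684×10⁹ = 2.27646×10⁹ K⁴, so P_net = 54.0 W.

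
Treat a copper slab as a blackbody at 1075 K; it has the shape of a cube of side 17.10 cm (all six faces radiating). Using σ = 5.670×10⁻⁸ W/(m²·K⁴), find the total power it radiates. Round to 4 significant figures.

Area A = 6s² = 6×(0.1710 m)² = 0.175446 m².
P = σAT⁴ = 5.670×10⁻⁸ × 0.175446 × (1075)⁴ = 1.328×10⁴ W.

P ≈ 1.328×10⁴ W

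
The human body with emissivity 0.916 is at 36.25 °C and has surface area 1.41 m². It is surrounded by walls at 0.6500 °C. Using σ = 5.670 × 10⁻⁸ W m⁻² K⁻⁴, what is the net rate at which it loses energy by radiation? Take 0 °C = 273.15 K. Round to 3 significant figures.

T = 36.25 °C + 273.15 = 309.40 K.
Surroundings: T = 0.6500 °C + 273.15 = 273.8000 K.
Area A = 1.41 m².
Net radiated power P_net = εσA(T⁴ − T₀⁴) = 0.916×5.670×10⁻⁸×1.41×(309.40⁴ − 273.8000⁴).
T⁴ − T₀⁴ = 9.16392×10⁹ − 5.61997×10⁹ = 3.54395×10⁹ K⁴, so P_net = 260 W.

Net loss ≈ 260 W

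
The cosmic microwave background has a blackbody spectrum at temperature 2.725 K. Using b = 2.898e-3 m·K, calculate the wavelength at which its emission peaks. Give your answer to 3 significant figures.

λ_max ≈ 1.06×10⁻³ m

Wien's displacement law: λ_max = b/T = (2.898×10⁻³ m·K)/(2.725 K) = 1.063×10⁻³ m.
That is 1.06×10⁻³ m, in the microwave range.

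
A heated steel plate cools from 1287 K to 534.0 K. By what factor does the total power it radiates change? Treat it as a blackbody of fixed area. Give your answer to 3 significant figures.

P₂/P₁ ≈ 0.0296

P ∝ T⁴, so P₂/P₁ = (T₂/T₁)⁴ = (534.0/1287)⁴ = (0.414918)⁴ = 0.0296.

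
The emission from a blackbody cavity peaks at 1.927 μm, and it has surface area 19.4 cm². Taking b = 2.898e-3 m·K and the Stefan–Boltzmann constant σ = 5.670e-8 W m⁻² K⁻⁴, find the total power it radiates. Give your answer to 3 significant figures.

Wien's law: T = b/λ_max = 2.898×10⁻³/1.927×10⁻⁶ = 1503.89 K.
Area A = 19.4 cm² = 1.94×10⁻³ m².
Then P = σAT⁴ = 5.670×10⁻⁸×1.94×10⁻³×(1503.89)⁴ = 563 W.

P ≈ 563 W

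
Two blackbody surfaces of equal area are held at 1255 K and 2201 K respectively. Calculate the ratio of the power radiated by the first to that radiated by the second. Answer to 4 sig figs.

With equal areas, P₁/P₂ = (T₁/T₂)⁴ = (1255/2201)⁴ = 0.1057.

P₁/P₂ ≈ 0.1057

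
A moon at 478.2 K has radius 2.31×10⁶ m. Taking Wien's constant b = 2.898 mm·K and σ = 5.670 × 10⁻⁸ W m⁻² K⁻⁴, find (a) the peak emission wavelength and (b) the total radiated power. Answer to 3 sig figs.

λ_max ≈ 6.06 μm; P ≈ 1.99×10¹⁷ W

(a) λ_max = b/T = 2.898×10⁻³/478.2 = 6.060×10⁻⁶ m = 6.06 μm.
Surface area A = 4πR² = 4π(2.31×10⁶ m)² = 6.70554×10¹³ m².
(b) P = σAT⁴ = 5.670×10⁻⁸×6.70554×10¹³×(478.2)⁴ = 1.99×10¹⁷ W.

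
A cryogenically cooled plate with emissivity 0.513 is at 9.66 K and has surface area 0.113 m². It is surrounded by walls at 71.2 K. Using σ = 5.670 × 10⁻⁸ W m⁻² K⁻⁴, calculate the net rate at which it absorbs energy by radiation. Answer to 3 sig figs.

Net gain ≈ 0.0844 W

Area A = 0.113 m².
Net radiated power P_net = εσA(T⁴ − T₀⁴) = 0.513×5.670×10⁻⁸×0.113×(9.66⁴ − 71.2⁴).
T⁴ − T₀⁴ = 8707.80 − 2.56992×10⁷ = -2.56905×10⁷ K⁴, so P_net = -0.0844 W — negative, meaning a net gain of 0.0844 W.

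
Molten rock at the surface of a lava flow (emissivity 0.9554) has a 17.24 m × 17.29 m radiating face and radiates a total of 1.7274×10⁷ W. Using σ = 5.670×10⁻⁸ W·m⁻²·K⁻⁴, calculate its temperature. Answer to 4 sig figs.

Area A = 17.24 × 17.29 = 298.08 m².
P = εσAT⁴ ⇒ T = (P/(εσA))^(1/4) = (1.7274×10⁷/(0.9554×5.670×10⁻⁸×298.08))^(1/4) = 1017 K.

T ≈ 1017 K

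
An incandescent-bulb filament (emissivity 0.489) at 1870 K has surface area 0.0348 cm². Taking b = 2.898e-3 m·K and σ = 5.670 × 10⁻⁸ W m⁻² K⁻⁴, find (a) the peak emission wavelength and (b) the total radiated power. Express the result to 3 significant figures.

λ_max ≈ 1.55×10³ nm; P ≈ 1.18 W

(a) λ_max = b/T = 2.898×10⁻³/1870 = 1.550×10⁻⁶ m = 1.55×10³ nm.
Area A = 0.0348 cm² = 3.48×10⁻⁶ m².
(b) P = εσAT⁴ = 0.489×5.670×10⁻⁸×3.48×10⁻⁶×(1870)⁴ = 1.18 W.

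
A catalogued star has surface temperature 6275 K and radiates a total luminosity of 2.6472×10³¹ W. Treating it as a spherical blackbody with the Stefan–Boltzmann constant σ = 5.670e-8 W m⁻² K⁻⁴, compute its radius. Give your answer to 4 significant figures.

R ≈ 1.548×10¹¹ m

L = 4πR²σT⁴ ⇒ R = √(L/(4πσT⁴)).
σT⁴ = 8.79099×10⁷ W/m², so R = √(2.6472×10³¹/(4π×8.79099×10⁷)) = 1.548×10¹¹ m.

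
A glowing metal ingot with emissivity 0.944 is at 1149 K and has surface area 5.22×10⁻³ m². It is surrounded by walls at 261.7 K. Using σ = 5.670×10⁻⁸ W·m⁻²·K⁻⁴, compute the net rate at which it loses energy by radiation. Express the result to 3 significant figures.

Area A = 5.22×10⁻³ m².
Net radiated power P_net = εσA(T⁴ − T₀⁴) = 0.944×5.670×10⁻⁸×5.22×10⁻³×(1149⁴ − 261.7⁴).
T⁴ − T₀⁴ = 1.74293×10¹² − 4.69045×10⁹ = 1.73824×10¹² K⁴, so P_net = 486 W.

Net loss ≈ 486 W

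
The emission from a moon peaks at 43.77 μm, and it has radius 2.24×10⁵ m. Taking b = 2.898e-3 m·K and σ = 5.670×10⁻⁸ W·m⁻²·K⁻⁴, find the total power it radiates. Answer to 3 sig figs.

Wien's law: T = b/λ_max = 2.898×10⁻³/4.377×10⁻⁵ = 66.2097 K.
Surface area A = 4πR² = 4π(2.24×10⁵ m)² = 6.30530×10¹¹ m².
Then P = σAT⁴ = 5.670×10⁻⁸×6.30530×10¹¹×(66.2097)⁴ = 6.87×10¹¹ W.

P ≈ 6.87×10¹¹ W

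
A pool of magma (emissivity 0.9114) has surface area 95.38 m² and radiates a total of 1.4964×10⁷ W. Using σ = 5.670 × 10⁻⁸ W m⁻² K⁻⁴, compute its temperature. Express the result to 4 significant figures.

Area A = 95.38 m².
P = εσAT⁴ ⇒ T = (P/(εσA))^(1/4) = (1.4964×10⁷/(0.9114×5.670×10⁻⁸×95.38))^(1/4) = 1320 K.

T ≈ 1320 K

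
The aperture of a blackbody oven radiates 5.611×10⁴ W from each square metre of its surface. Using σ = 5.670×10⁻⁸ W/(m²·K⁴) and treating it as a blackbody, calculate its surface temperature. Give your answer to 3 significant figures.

I = σT⁴, so T = (I/σ)^(1/4) = (5.611×10⁴/(5.670×10⁻⁸))^(1/4) = 997 K.

T ≈ 997 K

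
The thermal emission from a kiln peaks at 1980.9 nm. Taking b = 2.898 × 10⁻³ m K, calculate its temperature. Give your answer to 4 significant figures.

T ≈ 1463 K

Wien's law gives T = b/λ_max = (2.898×10⁻³ m·K)/(1.9809×10⁻⁶ m) = 1463 K.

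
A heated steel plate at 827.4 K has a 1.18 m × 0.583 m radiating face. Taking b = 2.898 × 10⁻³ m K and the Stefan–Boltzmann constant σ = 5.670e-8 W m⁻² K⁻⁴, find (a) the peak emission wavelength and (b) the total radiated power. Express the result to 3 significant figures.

λ_max ≈ 3.50 μm; P ≈ 1.83×10⁴ W

(a) λ_max = b/T = 2.898×10⁻³/827.4 = 3.503×10⁻⁶ m = 3.50 μm.
Area A = 1.18 × 0.583 = 0.68794 m².
(b) P = σAT⁴ = 5.670×10⁻⁸×0.68794×(827.4)⁴ = 1.83×10⁴ W.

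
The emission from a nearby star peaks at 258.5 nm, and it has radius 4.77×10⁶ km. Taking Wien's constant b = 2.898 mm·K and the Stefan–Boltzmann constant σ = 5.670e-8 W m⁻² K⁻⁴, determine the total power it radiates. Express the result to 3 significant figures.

P ≈ 2.56×10²⁹ W

Wien's law: T = b/λ_max = 2.898×10⁻³/2.585×10⁻⁷ = 11210.8 K.
Surface area A = 4πR² = 4π(4.77×10⁹ m)² = 2.85921×10²⁰ m².
Then P = σAT⁴ = 5.670×10⁻⁸×2.85921×10²⁰×(11210.8)⁴ = 2.56×10²⁹ W.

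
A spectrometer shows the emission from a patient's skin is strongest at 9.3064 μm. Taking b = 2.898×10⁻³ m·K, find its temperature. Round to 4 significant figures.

T ≈ 311.4 K

Wien's law gives T = b/λ_max = (2.898×10⁻³ m·K)/(9.3064×10⁻⁶ m) = 311.4 K.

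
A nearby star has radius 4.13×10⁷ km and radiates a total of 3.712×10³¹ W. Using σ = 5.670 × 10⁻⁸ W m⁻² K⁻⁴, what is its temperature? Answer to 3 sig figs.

T ≈ 1.32×10⁴ K

Surface area A = 4πR² = 4π(4.13×10¹⁰ m)² = 2.14343×10²² m².
P = σAT⁴ ⇒ T = (P/(σA))^(1/4) = (3.712×10³¹/(5.670×10⁻⁸×2.14343×10²²))^(1/4) = 1.32×10⁴ K.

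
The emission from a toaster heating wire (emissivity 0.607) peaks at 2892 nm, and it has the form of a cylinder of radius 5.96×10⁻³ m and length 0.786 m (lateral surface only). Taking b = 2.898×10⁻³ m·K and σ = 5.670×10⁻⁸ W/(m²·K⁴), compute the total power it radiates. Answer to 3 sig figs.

P ≈ 1.02×10³ W

Wien's law: T = b/λ_max = 2.898×10⁻³/2.892×10⁻⁶ = 1002.07 K.
Lateral area A = 2πrL = 2π×5.96×10⁻³×0.786 = 0.0294340 m².
Then P = εσAT⁴ = 0.607×5.670×10⁻⁸×0.0294340×(1002.07)⁴ = 1.02×10³ W.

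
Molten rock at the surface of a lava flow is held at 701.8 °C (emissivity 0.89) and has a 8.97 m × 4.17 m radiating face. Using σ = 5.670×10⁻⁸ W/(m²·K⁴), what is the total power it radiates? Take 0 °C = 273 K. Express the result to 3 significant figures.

P ≈ 1.70×10⁶ W

T = 701.8 °C + 273 = 974.8 K.
Area A = 8.97 × 4.17 = 37.4049 m².
P = εσAT⁴ = 0.89 × 5.670×10⁻⁸ × 37.4049 × (974.8)⁴ = 1.70×10⁶ W.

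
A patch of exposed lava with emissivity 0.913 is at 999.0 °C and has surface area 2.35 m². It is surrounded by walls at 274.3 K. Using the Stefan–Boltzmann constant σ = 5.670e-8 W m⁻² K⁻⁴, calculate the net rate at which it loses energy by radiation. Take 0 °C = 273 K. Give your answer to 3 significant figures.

T = 999.0 °C + 273 = 1272.0 K.
Area A = 2.35 m².
Net radiated power P_net = εσA(T⁴ − T₀⁴) = 0.913×5.670×10⁻⁸×2.35×(1272.0⁴ − 274.3⁴).
T⁴ − T₀⁴ = 2.61787×10¹² − 5.66113×10⁹ = 2.61221×10¹² K⁴, so P_net = 3.18×10⁵ W.

Net loss ≈ 3.18×10⁵ W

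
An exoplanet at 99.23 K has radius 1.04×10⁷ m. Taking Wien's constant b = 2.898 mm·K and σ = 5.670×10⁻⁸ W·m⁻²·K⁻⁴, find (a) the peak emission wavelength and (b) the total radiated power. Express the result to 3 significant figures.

(a) λ_max = b/T = 2.898×10⁻³/99.23 = 2.920×10⁻⁵ m = 29.2 μm.
Surface area A = 4πR² = 4π(1.04×10⁷ m)² = 1.35918×10¹⁵ m².
(b) P = σAT⁴ = 5.670×10⁻⁸×1.35918×10¹⁵×(99.23)⁴ = 7.47×10¹⁵ W.

λ_max ≈ 29.2 μm; P ≈ 7.47×10¹⁵ W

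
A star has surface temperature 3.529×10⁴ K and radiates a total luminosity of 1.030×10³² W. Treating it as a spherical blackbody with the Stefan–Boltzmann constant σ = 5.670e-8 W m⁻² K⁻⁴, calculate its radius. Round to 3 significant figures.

R ≈ 9.65×10⁹ m

L = 4πR²σT⁴ ⇒ R = √(L/(4πσT⁴)).
σT⁴ = 8.79407×10¹⁰ W/m², so R = √(1.030×10³²/(4π×8.79407×10¹⁰)) = 9.65×10⁹ m.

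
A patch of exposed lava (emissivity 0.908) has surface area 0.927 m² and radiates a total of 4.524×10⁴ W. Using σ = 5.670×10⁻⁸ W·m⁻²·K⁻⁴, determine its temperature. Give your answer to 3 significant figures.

Area A = 0.927 m².
P = εσAT⁴ ⇒ T = (P/(εσA))^(1/4) = (4.524×10⁴/(0.908×5.670×10⁻⁸×0.927))^(1/4) = 987 K.

T ≈ 987 K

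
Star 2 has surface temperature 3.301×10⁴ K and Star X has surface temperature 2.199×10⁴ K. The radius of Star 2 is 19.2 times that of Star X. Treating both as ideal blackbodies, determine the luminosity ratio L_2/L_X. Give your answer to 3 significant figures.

L ∝ R²T⁴, so L_2/L_X = (R_2/R_X)²(T_2/T_X)⁴ = (19.2)² × (3.301×10⁴/2.199×10⁴)⁴ = 368.64 × 5.07787 = 1.87×10³.

L_2/L_X ≈ 1.87×10³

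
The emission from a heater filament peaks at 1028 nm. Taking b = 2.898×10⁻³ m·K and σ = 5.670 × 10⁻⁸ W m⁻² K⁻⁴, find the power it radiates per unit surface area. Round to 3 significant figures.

Wien's law: T = b/λ_max = 2.898×10⁻³/1.028×10⁻⁶ = 2819.07 K.
Then I = σT⁴ = 5.670×10⁻⁸×(2819.07)⁴ = 3.58×10⁶ W/m².

I ≈ 3.58×10⁶ W/m²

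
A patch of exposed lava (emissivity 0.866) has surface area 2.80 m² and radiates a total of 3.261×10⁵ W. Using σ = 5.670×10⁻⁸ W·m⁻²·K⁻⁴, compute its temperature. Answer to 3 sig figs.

Area A = 2.80 m².
P = εσAT⁴ ⇒ T = (P/(εσA))^(1/4) = (3.261×10⁵/(0.866×5.670×10⁻⁸×2.80))^(1/4) = 1.24×10³ K.

T ≈ 1.24×10³ K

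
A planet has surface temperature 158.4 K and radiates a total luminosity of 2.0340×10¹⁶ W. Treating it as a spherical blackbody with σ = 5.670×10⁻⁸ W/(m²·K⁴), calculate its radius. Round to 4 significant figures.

R ≈ 6.734×10⁶ m

L = 4πR²σT⁴ ⇒ R = √(L/(4πσT⁴)).
σT⁴ = 35.6947 W/m², so R = √(2.0340×10¹⁶/(4π×35.6947)) = 6.734×10⁶ m.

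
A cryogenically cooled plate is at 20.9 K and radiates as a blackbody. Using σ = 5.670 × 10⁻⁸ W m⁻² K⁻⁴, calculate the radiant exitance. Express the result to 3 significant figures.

Stefan–Boltzmann: I = σT⁴ = 5.670×10⁻⁸ × (20.9)⁴ = 0.0108 W/m².

I ≈ 0.0108 W/m²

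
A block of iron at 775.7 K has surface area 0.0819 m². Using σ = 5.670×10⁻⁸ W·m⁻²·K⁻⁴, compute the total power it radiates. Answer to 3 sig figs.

P ≈ 1.68×10³ W

Area A = 0.0819 m².
P = σAT⁴ = 5.670×10⁻⁸ × 0.0819 × (775.7)⁴ = 1.68×10³ W.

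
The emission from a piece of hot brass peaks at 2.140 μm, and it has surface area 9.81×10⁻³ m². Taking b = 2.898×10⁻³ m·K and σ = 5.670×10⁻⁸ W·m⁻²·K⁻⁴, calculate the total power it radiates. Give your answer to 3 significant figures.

P ≈ 1.87×10³ W

Wien's law: T = b/λ_max = 2.898×10⁻³/2.140×10⁻⁶ = 1354.21 K.
Area A = 9.81×10⁻³ m².
Then P = σAT⁴ = 5.670×10⁻⁸×9.81×10⁻³×(1354.21)⁴ = 1.87×10³ W.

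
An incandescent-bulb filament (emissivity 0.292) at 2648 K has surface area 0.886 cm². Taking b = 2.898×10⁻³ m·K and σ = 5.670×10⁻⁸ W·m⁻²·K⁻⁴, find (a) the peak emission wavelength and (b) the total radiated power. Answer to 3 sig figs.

(a) λ_max = b/T = 2.898×10⁻³/2648 = 1.094×10⁻⁶ m = 1.09 μm.
Area A = 0.886 cm² = 8.86×10⁻⁵ m².
(b) P = εσAT⁴ = 0.292×5.670×10⁻⁸×8.86×10⁻⁵×(2648)⁴ = 72.1 W.

λ_max ≈ 1.09 μm; P ≈ 72.1 W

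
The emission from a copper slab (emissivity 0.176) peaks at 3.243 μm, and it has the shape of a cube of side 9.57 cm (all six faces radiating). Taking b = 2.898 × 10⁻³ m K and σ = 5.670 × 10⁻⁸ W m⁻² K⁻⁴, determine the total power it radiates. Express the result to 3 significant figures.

Wien's law: T = b/λ_max = 2.898×10⁻³/3.243×10⁻⁶ = 893.617 K.
Area A = 6s² = 6×(0.0957 m)² = 0.0549509 m².
Then P = εσAT⁴ = 0.176×5.670×10⁻⁸×0.0549509×(893.617)⁴ = 350 W.

P ≈ 350 W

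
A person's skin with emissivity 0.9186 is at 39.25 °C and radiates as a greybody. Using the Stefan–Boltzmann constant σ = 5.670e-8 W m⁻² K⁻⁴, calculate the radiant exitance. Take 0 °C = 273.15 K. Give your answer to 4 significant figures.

I ≈ 496.1 W/m²

T = 39.25 °C + 273.15 = 312.40 K.
Stefan–Boltzmann: I = εσT⁴ = 0.9186 × 5.670×10⁻⁸ × (312.40)⁴ = 496.1 W/m².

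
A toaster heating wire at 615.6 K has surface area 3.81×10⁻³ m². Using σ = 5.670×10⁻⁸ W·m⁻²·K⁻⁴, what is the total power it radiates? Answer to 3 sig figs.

P ≈ 31.0 W

Area A = 3.81×10⁻³ m².
P = σAT⁴ = 5.670×10⁻⁸ × 3.81×10⁻³ × (615.6)⁴ = 31.0 W.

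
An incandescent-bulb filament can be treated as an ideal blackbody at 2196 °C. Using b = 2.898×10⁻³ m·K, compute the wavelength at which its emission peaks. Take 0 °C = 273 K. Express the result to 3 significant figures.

λ_max ≈ 1.17 μm

T = 2196 °C + 273 = 2469 K.
Wien's displacement law: λ_max = b/T = (2.898×10⁻³ m·K)/(2469 K) = 1.174×10⁻⁶ m.
That is 1.17 μm, in the infrared range.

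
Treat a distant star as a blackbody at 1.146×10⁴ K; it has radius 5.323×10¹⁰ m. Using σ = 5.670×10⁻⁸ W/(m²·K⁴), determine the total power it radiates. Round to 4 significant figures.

P ≈ 3.482×10³¹ W

Surface area A = 4πR² = 4π(5.323×10¹⁰ m)² = 3.56060×10²² m².
P = σAT⁴ = 5.670×10⁻⁸ × 3.56060×10²² × (1.146×10⁴)⁴ = 3.482×10³¹ W.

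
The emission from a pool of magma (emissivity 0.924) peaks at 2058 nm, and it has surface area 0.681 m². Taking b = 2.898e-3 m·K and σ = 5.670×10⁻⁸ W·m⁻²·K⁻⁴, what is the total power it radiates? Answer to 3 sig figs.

Wien's law: T = b/λ_max = 2.898×10⁻³/2.058×10⁻⁶ = 1408.16 K.
Area A = 0.681 m².
Then P = εσAT⁴ = 0.924×5.670×10⁻⁸×0.681×(1408.16)⁴ = 1.40×10⁵ W.

P ≈ 1.40×10⁵ W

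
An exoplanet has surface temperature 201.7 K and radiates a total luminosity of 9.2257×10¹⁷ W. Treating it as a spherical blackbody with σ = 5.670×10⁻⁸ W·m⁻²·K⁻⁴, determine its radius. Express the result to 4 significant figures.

R ≈ 2.797×10⁷ m

L = 4πR²σT⁴ ⇒ R = √(L/(4πσT⁴)).
σT⁴ = 93.8440 W/m², so R = √(9.2257×10¹⁷/(4π×93.8440)) = 2.797×10⁷ m.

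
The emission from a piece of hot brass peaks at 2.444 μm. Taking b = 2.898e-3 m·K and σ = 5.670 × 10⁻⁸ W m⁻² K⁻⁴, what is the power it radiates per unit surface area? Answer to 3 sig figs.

Wien's law: T = b/λ_max = 2.898×10⁻³/2.444×10⁻⁶ = 1185.76 K.
Then I = σT⁴ = 5.670×10⁻⁸×(1185.76)⁴ = 1.12×10⁵ W/m².

I ≈ 1.12×10⁵ W/m²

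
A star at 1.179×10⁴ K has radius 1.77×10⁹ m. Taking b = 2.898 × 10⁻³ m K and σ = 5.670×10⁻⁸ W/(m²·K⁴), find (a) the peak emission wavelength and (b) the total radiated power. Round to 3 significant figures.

λ_max ≈ 246 nm; P ≈ 4.31×10²⁸ W

(a) λ_max = b/T = 2.898×10⁻³/1.179×10⁴ = 2.458×10⁻⁷ m = 246 nm.
Surface area A = 4πR² = 4π(1.77×10⁹ m)² = 3.93692×10¹⁹ m².
(b) P = σAT⁴ = 5.670×10⁻⁸×3.93692×10¹⁹×(1.179×10⁴)⁴ = 4.31×10²⁸ W.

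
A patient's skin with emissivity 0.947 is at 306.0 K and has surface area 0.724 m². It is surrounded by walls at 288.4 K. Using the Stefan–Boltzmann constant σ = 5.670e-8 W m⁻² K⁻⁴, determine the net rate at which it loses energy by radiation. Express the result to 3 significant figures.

Area A = 0.724 m².
Net radiated power P_net = εσA(T⁴ − T₀⁴) = 0.947×5.670×10⁻⁸×0.724×(306.0⁴ − 288.4⁴).
T⁴ − T₀⁴ = 8.76770×10⁹ − 6.91801×10⁹ = 1.84969×10⁹ K⁴, so P_net = 71.9 W.

Net loss ≈ 71.9 W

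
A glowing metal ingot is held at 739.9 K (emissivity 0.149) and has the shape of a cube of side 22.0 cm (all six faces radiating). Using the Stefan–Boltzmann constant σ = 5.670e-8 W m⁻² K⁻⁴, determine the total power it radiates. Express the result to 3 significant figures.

Area A = 6s² = 6×(0.220 m)² = 0.2904 m².
P = εσAT⁴ = 0.149 × 5.670×10⁻⁸ × 0.2904 × (739.9)⁴ = 735 W.

P ≈ 735 W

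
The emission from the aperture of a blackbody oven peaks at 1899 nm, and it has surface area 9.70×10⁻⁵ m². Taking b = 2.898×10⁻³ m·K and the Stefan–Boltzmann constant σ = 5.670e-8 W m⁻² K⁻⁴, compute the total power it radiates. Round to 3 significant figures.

Wien's law: T = b/λ_max = 2.898×10⁻³/1.899×10⁻⁶ = 1526.07 K.
Area A = 9.70×10⁻⁵ m².
Then P = σAT⁴ = 5.670×10⁻⁸×9.70×10⁻⁵×(1526.07)⁴ = 29.8 W.

P ≈ 29.8 W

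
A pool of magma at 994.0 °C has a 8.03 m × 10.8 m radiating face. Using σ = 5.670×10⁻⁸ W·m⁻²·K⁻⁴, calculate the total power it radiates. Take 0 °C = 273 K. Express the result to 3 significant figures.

T = 994.0 °C + 273 = 1267.0 K.
Area A = 8.03 × 10.8 = 86.724 m².
P = σAT⁴ = 5.670×10⁻⁸ × 86.724 × (1267.0)⁴ = 1.27×10⁷ W.

P ≈ 1.27×10⁷ W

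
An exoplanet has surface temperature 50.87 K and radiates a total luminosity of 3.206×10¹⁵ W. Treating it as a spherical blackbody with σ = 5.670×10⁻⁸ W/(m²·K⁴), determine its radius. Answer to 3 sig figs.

R ≈ 2.59×10⁷ m

L = 4πR²σT⁴ ⇒ R = √(L/(4πσT⁴)).
σT⁴ = 0.379691 W/m², so R = √(3.206×10¹⁵/(4π×0.379691)) = 2.59×10⁷ m.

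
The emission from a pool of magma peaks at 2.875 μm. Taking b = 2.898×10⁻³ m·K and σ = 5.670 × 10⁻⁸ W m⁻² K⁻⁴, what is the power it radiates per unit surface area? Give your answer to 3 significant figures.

I ≈ 5.85×10⁴ W/m²

Wien's law: T = b/λ_max = 2.898×10⁻³/2.875×10⁻⁶ = 1008.00 K.
Then I = σT⁴ = 5.670×10⁻⁸×(1008.00)⁴ = 5.85×10⁴ W/m².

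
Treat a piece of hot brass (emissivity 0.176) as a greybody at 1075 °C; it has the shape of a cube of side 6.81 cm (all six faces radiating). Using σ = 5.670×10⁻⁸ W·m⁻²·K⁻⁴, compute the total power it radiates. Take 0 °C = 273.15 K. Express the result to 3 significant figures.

P ≈ 917 W

T = 1075 °C + 273.15 = 1348.15 K.
Area A = 6s² = 6×(0.0681 m)² = 0.0278257 m².
P = εσAT⁴ = 0.176 × 5.670×10⁻⁸ × 0.0278257 × (1348.15)⁴ = 917 W.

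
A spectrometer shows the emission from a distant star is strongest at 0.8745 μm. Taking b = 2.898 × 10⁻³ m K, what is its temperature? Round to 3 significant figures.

T ≈ 3.31×10³ K

Wien's law gives T = b/λ_max = (2.898×10⁻³ m·K)/(8.745×10⁻⁷ m) = 3.31×10³ K.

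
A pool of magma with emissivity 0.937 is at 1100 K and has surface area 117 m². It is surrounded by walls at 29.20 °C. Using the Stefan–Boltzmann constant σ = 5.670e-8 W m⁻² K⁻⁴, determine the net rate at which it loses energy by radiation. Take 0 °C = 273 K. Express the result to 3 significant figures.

Surroundings: T = 29.20 °C + 273 = 302.20 K.
Area A = 117 m².
Net radiated power P_net = εσA(T⁴ − T₀⁴) = 0.937×5.670×10⁻⁸×117×(1100⁴ − 302.20⁴).
T⁴ − T₀⁴ = 1.46410×10¹² − 8.34023×10⁹ = 1.45576×10¹² K⁴, so P_net = 9.05×10⁶ W.

Net loss ≈ 9.05×10⁶ W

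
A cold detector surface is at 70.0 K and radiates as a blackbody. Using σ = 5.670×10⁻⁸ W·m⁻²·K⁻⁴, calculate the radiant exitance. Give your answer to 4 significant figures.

Stefan–Boltzmann: I = σT⁴ = 5.670×10⁻⁸ × (70.0)⁴ = 1.361 W/m².

I ≈ 1.361 W/m²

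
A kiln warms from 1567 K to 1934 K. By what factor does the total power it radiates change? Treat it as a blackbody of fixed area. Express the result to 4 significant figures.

P₂/P₁ ≈ 2.320

P ∝ T⁴, so P₂/P₁ = (T₂/T₁)⁴ = (1934/1567)⁴ = (1.23421)⁴ = 2.320.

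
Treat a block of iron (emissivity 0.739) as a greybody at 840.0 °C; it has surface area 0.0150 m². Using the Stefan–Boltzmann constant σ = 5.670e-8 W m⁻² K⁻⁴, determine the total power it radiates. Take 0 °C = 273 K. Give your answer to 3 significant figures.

P ≈ 964 W

T = 840.0 °C + 273 = 1113.0 K.
Area A = 0.0150 m².
P = εσAT⁴ = 0.739 × 5.670×10⁻⁸ × 0.0150 × (1113.0)⁴ = 964 W.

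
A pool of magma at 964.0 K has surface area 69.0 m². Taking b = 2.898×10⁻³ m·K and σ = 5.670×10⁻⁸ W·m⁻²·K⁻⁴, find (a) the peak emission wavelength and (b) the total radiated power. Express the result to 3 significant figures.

(a) λ_max = b/T = 2.898×10⁻³/964.0 = 3.006×10⁻⁶ m = 3.01 μm.
Area A = 69.0 m².
(b) P = σAT⁴ = 5.670×10⁻⁸×69.0×(964.0)⁴ = 3.38×10⁶ W.

λ_max ≈ 3.01 μm; P ≈ 3.38×10⁶ W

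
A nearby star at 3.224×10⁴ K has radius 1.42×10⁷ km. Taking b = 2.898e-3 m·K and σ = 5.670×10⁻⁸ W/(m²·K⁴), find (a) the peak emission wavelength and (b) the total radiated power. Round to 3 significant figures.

λ_max ≈ 89.9 nm; P ≈ 1.55×10³² W

(a) λ_max = b/T = 2.898×10⁻³/3.224×10⁴ = 8.989×10⁻⁸ m = 89.9 nm.
Surface area A = 4πR² = 4π(1.42×10¹⁰ m)² = 2.53388×10²¹ m².
(b) P = σAT⁴ = 5.670×10⁻⁸×2.53388×10²¹×(3.224×10⁴)⁴ = 1.55×10³² W.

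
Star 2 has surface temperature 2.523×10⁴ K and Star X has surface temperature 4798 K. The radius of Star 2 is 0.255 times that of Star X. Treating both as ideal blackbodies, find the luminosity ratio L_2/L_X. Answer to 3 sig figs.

L ∝ R²T⁴, so L_2/L_X = (R_2/R_X)²(T_2/T_X)⁴ = (0.255)² × (2.523×10⁴/4798)⁴ = 0.065025 × 764.589 = 49.7.

L_2/L_X ≈ 49.7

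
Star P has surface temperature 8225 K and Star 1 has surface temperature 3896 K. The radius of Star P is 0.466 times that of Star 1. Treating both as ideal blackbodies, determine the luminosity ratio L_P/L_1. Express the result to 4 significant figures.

L_P/L_1 ≈ 4.314

L ∝ R²T⁴, so L_P/L_1 = (R_P/R_1)²(T_P/T_1)⁴ = (0.466)² × (8225/3896)⁴ = 0.217156 × 19.8641 = 4.314.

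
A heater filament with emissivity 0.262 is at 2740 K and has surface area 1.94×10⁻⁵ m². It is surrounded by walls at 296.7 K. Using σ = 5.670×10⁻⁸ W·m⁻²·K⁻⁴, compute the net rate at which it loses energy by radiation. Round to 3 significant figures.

Area A = 1.94×10⁻⁵ m².
Net radiated power P_net = εσA(T⁴ − T₀⁴) = 0.262×5.670×10⁻⁸×1.94×10⁻⁵×(2740⁴ − 296.7⁴).
T⁴ − T₀⁴ = 5.63641×10¹³ − 7.74944×10⁹ = 5.63564×10¹³ K⁴, so P_net = 16.2 W.

Net loss ≈ 16.2 W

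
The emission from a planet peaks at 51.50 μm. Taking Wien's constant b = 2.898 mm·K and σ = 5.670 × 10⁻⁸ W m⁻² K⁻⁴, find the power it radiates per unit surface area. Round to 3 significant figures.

I ≈ 0.569 W/m²

Wien's law: T = b/λ_max = 2.898×10⁻³/5.150×10⁻⁵ = 56.2718 K.
Then I = σT⁴ = 5.670×10⁻⁸×(56.2718)⁴ = 0.569 W/m².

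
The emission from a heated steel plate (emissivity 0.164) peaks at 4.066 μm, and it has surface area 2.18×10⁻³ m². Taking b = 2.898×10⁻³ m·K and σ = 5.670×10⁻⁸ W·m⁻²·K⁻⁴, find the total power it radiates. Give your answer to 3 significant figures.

Wien's law: T = b/λ_max = 2.898×10⁻³/4.066×10⁻⁶ = 712.740 K.
Area A = 2.18×10⁻³ m².
Then P = εσAT⁴ = 0.164×5.670×10⁻⁸×2.18×10⁻³×(712.740)⁴ = 5.23 W.

P ≈ 5.23 W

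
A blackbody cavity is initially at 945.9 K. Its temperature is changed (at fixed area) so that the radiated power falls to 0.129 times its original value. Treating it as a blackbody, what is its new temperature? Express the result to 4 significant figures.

P ∝ T⁴, so T₂/T₁ = (P₂/P₁)^(1/4) = (0.129)^(1/4) = 0.599304.
T₂ = 945.9 × 0.599304 = 566.9 K.

T₂ ≈ 566.9 K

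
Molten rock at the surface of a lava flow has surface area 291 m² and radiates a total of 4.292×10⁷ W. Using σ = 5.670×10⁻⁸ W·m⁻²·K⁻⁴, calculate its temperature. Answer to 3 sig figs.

T ≈ 1.27×10³ K

Area A = 291 m².
P = σAT⁴ ⇒ T = (P/(σA))^(1/4) = (4.292×10⁷/(5.670×10⁻⁸×291))^(1/4) = 1.27×10³ K.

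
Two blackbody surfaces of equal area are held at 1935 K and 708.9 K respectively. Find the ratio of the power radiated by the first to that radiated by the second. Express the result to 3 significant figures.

P₁/P₂ ≈ 55.5

With equal areas, P₁/P₂ = (T₁/T₂)⁴ = (1935/708.9)⁴ = 55.5.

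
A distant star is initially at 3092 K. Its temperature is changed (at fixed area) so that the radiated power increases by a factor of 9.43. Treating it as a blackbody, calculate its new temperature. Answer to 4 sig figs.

T₂ ≈ 5418 K

P ∝ T⁴, so T₂/T₁ = (P₂/P₁)^(1/4) = (9.43)^(1/4) = 1.75238.
T₂ = 3092 × 1.75238 = 5418 K.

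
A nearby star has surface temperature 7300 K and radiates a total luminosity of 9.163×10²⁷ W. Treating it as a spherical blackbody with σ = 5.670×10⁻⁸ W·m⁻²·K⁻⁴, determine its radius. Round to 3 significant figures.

L = 4πR²σT⁴ ⇒ R = √(L/(4πσT⁴)).
σT⁴ = 1.61018×10⁸ W/m², so R = √(9.163×10²⁷/(4π×1.61018×10⁸)) = 2.13×10⁹ m.

R ≈ 2.13×10⁹ m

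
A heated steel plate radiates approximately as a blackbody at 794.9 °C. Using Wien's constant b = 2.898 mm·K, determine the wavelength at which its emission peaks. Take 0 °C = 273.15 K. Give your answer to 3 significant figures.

λ_max ≈ 2.71×10³ nm

T = 794.9 °C + 273.15 = 1068.05 K.
Wien's displacement law: λ_max = b/T = (2.898×10⁻³ m·K)/(1068.05 K) = 2.713×10⁻⁶ m.
That is 2.71×10³ nm, in the infrared range.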